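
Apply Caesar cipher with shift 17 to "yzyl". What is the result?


Caesar cipher: shift "yzyl" by 17
  'y' (pos 24) + 17 = pos 15 = 'p'
  'z' (pos 25) + 17 = pos 16 = 'q'
  'y' (pos 24) + 17 = pos 15 = 'p'
  'l' (pos 11) + 17 = pos 2 = 'c'
Result: pqpc

pqpc


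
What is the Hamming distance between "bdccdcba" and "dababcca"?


Comparing "bdccdcba" and "dababcca" position by position:
  Position 0: 'b' vs 'd' => differ
  Position 1: 'd' vs 'a' => differ
  Position 2: 'c' vs 'b' => differ
  Position 3: 'c' vs 'a' => differ
  Position 4: 'd' vs 'b' => differ
  Position 5: 'c' vs 'c' => same
  Position 6: 'b' vs 'c' => differ
  Position 7: 'a' vs 'a' => same
Total differences (Hamming distance): 6

6


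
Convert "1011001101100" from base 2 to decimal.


Input: "1011001101100" in base 2
Positional expansion:
  Digit '1' (value 1) x 2^12 = 4096
  Digit '0' (value 0) x 2^11 = 0
  Digit '1' (value 1) x 2^10 = 1024
  Digit '1' (value 1) x 2^9 = 512
  Digit '0' (value 0) x 2^8 = 0
  Digit '0' (value 0) x 2^7 = 0
  Digit '1' (value 1) x 2^6 = 64
  Digit '1' (value 1) x 2^5 = 32
  Digit '0' (value 0) x 2^4 = 0
  Digit '1' (value 1) x 2^3 = 8
  Digit '1' (value 1) x 2^2 = 4
  Digit '0' (value 0) x 2^1 = 0
  Digit '0' (value 0) x 2^0 = 0
Sum = 5740

5740


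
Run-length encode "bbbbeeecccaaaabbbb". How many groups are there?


Input: bbbbeeecccaaaabbbb
Scanning for consecutive runs:
  Group 1: 'b' x 4 (positions 0-3)
  Group 2: 'e' x 3 (positions 4-6)
  Group 3: 'c' x 3 (positions 7-9)
  Group 4: 'a' x 4 (positions 10-13)
  Group 5: 'b' x 4 (positions 14-17)
Total groups: 5

5


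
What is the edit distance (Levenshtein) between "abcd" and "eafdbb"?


Computing edit distance: "abcd" -> "eafdbb"
DP table:
           e    a    f    d    b    b
      0    1    2    3    4    5    6
  a   1    1    1    2    3    4    5
  b   2    2    2    2    3    3    4
  c   3    3    3    3    3    4    4
  d   4    4    4    4    3    4    5
Edit distance = dp[4][6] = 5

5


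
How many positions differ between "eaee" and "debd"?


Comparing "eaee" and "debd" position by position:
  Position 0: 'e' vs 'd' => DIFFER
  Position 1: 'a' vs 'e' => DIFFER
  Position 2: 'e' vs 'b' => DIFFER
  Position 3: 'e' vs 'd' => DIFFER
Positions that differ: 4

4


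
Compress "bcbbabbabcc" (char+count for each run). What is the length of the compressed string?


Input: bcbbabbabcc
Runs:
  'b' x 1 => "b1"
  'c' x 1 => "c1"
  'b' x 2 => "b2"
  'a' x 1 => "a1"
  'b' x 2 => "b2"
  'a' x 1 => "a1"
  'b' x 1 => "b1"
  'c' x 2 => "c2"
Compressed: "b1c1b2a1b2a1b1c2"
Compressed length: 16

16


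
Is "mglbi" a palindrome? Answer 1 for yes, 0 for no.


Input: mglbi
Reversed: iblgm
  Compare pos 0 ('m') with pos 4 ('i'): MISMATCH
  Compare pos 1 ('g') with pos 3 ('b'): MISMATCH
Result: not a palindrome

0


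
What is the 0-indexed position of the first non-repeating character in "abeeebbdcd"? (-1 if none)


Input: abeeebbdcd
Character frequencies:
  'a': 1
  'b': 3
  'c': 1
  'd': 2
  'e': 3
Scanning left to right for freq == 1:
  Position 0 ('a'): unique! => answer = 0

0


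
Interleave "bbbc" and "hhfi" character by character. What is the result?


Interleaving "bbbc" and "hhfi":
  Position 0: 'b' from first, 'h' from second => "bh"
  Position 1: 'b' from first, 'h' from second => "bh"
  Position 2: 'b' from first, 'f' from second => "bf"
  Position 3: 'c' from first, 'i' from second => "ci"
Result: bhbhbfci

bhbhbfci


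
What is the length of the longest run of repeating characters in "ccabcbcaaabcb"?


Input: "ccabcbcaaabcb"
Scanning for longest run:
  Position 1 ('c'): continues run of 'c', length=2
  Position 2 ('a'): new char, reset run to 1
  Position 3 ('b'): new char, reset run to 1
  Position 4 ('c'): new char, reset run to 1
  Position 5 ('b'): new char, reset run to 1
  Position 6 ('c'): new char, reset run to 1
  Position 7 ('a'): new char, reset run to 1
  Position 8 ('a'): continues run of 'a', length=2
  Position 9 ('a'): continues run of 'a', length=3
  Position 10 ('b'): new char, reset run to 1
  Position 11 ('c'): new char, reset run to 1
  Position 12 ('b'): new char, reset run to 1
Longest run: 'a' with length 3

3


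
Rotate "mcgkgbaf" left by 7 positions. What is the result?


Input: "mcgkgbaf", rotate left by 7
First 7 characters: "mcgkgba"
Remaining characters: "f"
Concatenate remaining + first: "f" + "mcgkgba" = "fmcgkgba"

fmcgkgba


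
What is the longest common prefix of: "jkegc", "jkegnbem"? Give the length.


Words: jkegc, jkegnbem
  Position 0: all 'j' => match
  Position 1: all 'k' => match
  Position 2: all 'e' => match
  Position 3: all 'g' => match
  Position 4: ('c', 'n') => mismatch, stop
LCP = "jkeg" (length 4)

4


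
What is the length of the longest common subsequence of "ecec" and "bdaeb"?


LCS of "ecec" and "bdaeb"
DP table:
           b    d    a    e    b
      0    0    0    0    0    0
  e   0    0    0    0    1    1
  c   0    0    0    0    1    1
  e   0    0    0    0    1    1
  c   0    0    0    0    1    1
LCS length = dp[4][5] = 1

1


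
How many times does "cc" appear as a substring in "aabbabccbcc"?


Searching for "cc" in "aabbabccbcc"
Scanning each position:
  Position 0: "aa" => no
  Position 1: "ab" => no
  Position 2: "bb" => no
  Position 3: "ba" => no
  Position 4: "ab" => no
  Position 5: "bc" => no
  Position 6: "cc" => MATCH
  Position 7: "cb" => no
  Position 8: "bc" => no
  Position 9: "cc" => MATCH
Total occurrences: 2

2


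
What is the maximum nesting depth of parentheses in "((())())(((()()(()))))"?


Input: "((())())(((()()(()))))"
Tracking depth:
  Position 0 '(': depth becomes 1
  Position 1 '(': depth becomes 2
  Position 2 '(': depth becomes 3
  Position 3 ')': depth becomes 2
  Position 4 ')': depth becomes 1
  Position 5 '(': depth becomes 2
  Position 6 ')': depth becomes 1
  Position 7 ')': depth becomes 0
  Position 8 '(': depth becomes 1
  Position 9 '(': depth becomes 2
  Position 10 '(': depth becomes 3
  Position 11 '(': depth becomes 4
  Position 12 ')': depth becomes 3
  Position 13 '(': depth becomes 4
  Position 14 ')': depth becomes 3
  Position 15 '(': depth becomes 4
  Position 16 '(': depth becomes 5
  Position 17 ')': depth becomes 4
  Position 18 ')': depth becomes 3
  Position 19 ')': depth becomes 2
  Position 20 ')': depth becomes 1
  Position 21 ')': depth becomes 0
Maximum depth reached: 5

5


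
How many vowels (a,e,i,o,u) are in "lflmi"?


Input: lflmi
Checking each character:
  'l' at position 0: consonant
  'f' at position 1: consonant
  'l' at position 2: consonant
  'm' at position 3: consonant
  'i' at position 4: vowel (running total: 1)
Total vowels: 1

1


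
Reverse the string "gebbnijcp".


Input: gebbnijcp
Reading characters right to left:
  Position 8: 'p'
  Position 7: 'c'
  Position 6: 'j'
  Position 5: 'i'
  Position 4: 'n'
  Position 3: 'b'
  Position 2: 'b'
  Position 1: 'e'
  Position 0: 'g'
Reversed: pcjinbbeg

pcjinbbeg


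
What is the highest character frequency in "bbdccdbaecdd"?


Input: bbdccdbaecdd
Character counts:
  'a': 1
  'b': 3
  'c': 3
  'd': 4
  'e': 1
Maximum frequency: 4

4


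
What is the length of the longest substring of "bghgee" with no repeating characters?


Input: "bghgee"
Sliding window (track last position of each char):
  Position 0 ('b'): window [0,0] length 1 -- new best
  Position 1 ('g'): window [0,1] length 2 -- new best
  Position 2 ('h'): window [0,2] length 3 -- new best
  Position 3 ('g'): repeat (last at 1), move window start to 2
  Position 3 ('g'): window [2,3] length 2
  Position 4 ('e'): window [2,4] length 3
  Position 5 ('e'): repeat (last at 4), move window start to 5
  Position 5 ('e'): window [5,5] length 1
Longest substring with no repeats: "bgh" with length 3

3


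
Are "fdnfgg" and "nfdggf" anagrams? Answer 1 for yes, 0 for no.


Strings: "fdnfgg", "nfdggf"
Sorted first:  dffggn
Sorted second: dffggn
Sorted forms match => anagrams

1


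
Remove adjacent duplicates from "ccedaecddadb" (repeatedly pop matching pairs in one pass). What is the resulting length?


Input: ccedaecddadb
Stack-based adjacent duplicate removal:
  Read 'c': push. Stack: c
  Read 'c': matches stack top 'c' => pop. Stack: (empty)
  Read 'e': push. Stack: e
  Read 'd': push. Stack: ed
  Read 'a': push. Stack: eda
  Read 'e': push. Stack: edae
  Read 'c': push. Stack: edaec
  Read 'd': push. Stack: edaecd
  Read 'd': matches stack top 'd' => pop. Stack: edaec
  Read 'a': push. Stack: edaeca
  Read 'd': push. Stack: edaecad
  Read 'b': push. Stack: edaecadb
Final stack: "edaecadb" (length 8)

8


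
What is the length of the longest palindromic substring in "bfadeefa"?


Input: "bfadeefa"
Checking substrings for palindromes:
  [4:6] "ee" (len 2) => palindrome
Longest palindromic substring: "ee" with length 2

2


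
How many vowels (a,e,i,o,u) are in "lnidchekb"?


Input: lnidchekb
Checking each character:
  'l' at position 0: consonant
  'n' at position 1: consonant
  'i' at position 2: vowel (running total: 1)
  'd' at position 3: consonant
  'c' at position 4: consonant
  'h' at position 5: consonant
  'e' at position 6: vowel (running total: 2)
  'k' at position 7: consonant
  'b' at position 8: consonant
Total vowels: 2

2


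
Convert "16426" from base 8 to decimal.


Input: "16426" in base 8
Positional expansion:
  Digit '1' (value 1) x 8^4 = 4096
  Digit '6' (value 6) x 8^3 = 3072
  Digit '4' (value 4) x 8^2 = 256
  Digit '2' (value 2) x 8^1 = 16
  Digit '6' (value 6) x 8^0 = 6
Sum = 7446

7446


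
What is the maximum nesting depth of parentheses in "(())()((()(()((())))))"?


Input: "(())()((()(()((())))))"
Tracking depth:
  Position 0 '(': depth becomes 1
  Position 1 '(': depth becomes 2
  Position 2 ')': depth becomes 1
  Position 3 ')': depth becomes 0
  Position 4 '(': depth becomes 1
  Position 5 ')': depth becomes 0
  Position 6 '(': depth becomes 1
  Position 7 '(': depth becomes 2
  Position 8 '(': depth becomes 3
  Position 9 ')': depth becomes 2
  Position 10 '(': depth becomes 3
  Position 11 '(': depth becomes 4
  Position 12 ')': depth becomes 3
  Position 13 '(': depth becomes 4
  Position 14 '(': depth becomes 5
  Position 15 '(': depth becomes 6
  Position 16 ')': depth becomes 5
  Position 17 ')': depth becomes 4
  Position 18 ')': depth becomes 3
  Position 19 ')': depth becomes 2
  Position 20 ')': depth becomes 1
  Position 21 ')': depth becomes 0
Maximum depth reached: 6

6


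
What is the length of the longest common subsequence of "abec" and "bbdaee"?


LCS of "abec" and "bbdaee"
DP table:
           b    b    d    a    e    e
      0    0    0    0    0    0    0
  a   0    0    0    0    1    1    1
  b   0    1    1    1    1    1    1
  e   0    1    1    1    1    2    2
  c   0    1    1    1    1    2    2
LCS length = dp[4][6] = 2

2


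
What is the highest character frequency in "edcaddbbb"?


Input: edcaddbbb
Character counts:
  'a': 1
  'b': 3
  'c': 1
  'd': 3
  'e': 1
Maximum frequency: 3

3


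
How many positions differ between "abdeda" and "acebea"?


Comparing "abdeda" and "acebea" position by position:
  Position 0: 'a' vs 'a' => same
  Position 1: 'b' vs 'c' => DIFFER
  Position 2: 'd' vs 'e' => DIFFER
  Position 3: 'e' vs 'b' => DIFFER
  Position 4: 'd' vs 'e' => DIFFER
  Position 5: 'a' vs 'a' => same
Positions that differ: 4

4


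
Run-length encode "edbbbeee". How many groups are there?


Input: edbbbeee
Scanning for consecutive runs:
  Group 1: 'e' x 1 (positions 0-0)
  Group 2: 'd' x 1 (positions 1-1)
  Group 3: 'b' x 3 (positions 2-4)
  Group 4: 'e' x 3 (positions 5-7)
Total groups: 4

4


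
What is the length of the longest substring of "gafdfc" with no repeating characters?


Input: "gafdfc"
Sliding window (track last position of each char):
  Position 0 ('g'): window [0,0] length 1 -- new best
  Position 1 ('a'): window [0,1] length 2 -- new best
  Position 2 ('f'): window [0,2] length 3 -- new best
  Position 3 ('d'): window [0,3] length 4 -- new best
  Position 4 ('f'): repeat (last at 2), move window start to 3
  Position 4 ('f'): window [3,4] length 2
  Position 5 ('c'): window [3,5] length 3
Longest substring with no repeats: "gafd" with length 4

4


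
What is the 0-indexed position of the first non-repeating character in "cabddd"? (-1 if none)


Input: cabddd
Character frequencies:
  'a': 1
  'b': 1
  'c': 1
  'd': 3
Scanning left to right for freq == 1:
  Position 0 ('c'): unique! => answer = 0

0


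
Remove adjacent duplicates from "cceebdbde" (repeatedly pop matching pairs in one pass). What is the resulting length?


Input: cceebdbde
Stack-based adjacent duplicate removal:
  Read 'c': push. Stack: c
  Read 'c': matches stack top 'c' => pop. Stack: (empty)
  Read 'e': push. Stack: e
  Read 'e': matches stack top 'e' => pop. Stack: (empty)
  Read 'b': push. Stack: b
  Read 'd': push. Stack: bd
  Read 'b': push. Stack: bdb
  Read 'd': push. Stack: bdbd
  Read 'e': push. Stack: bdbde
Final stack: "bdbde" (length 5)

5


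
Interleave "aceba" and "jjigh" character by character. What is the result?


Interleaving "aceba" and "jjigh":
  Position 0: 'a' from first, 'j' from second => "aj"
  Position 1: 'c' from first, 'j' from second => "cj"
  Position 2: 'e' from first, 'i' from second => "ei"
  Position 3: 'b' from first, 'g' from second => "bg"
  Position 4: 'a' from first, 'h' from second => "ah"
Result: ajcjeibgah

ajcjeibgah


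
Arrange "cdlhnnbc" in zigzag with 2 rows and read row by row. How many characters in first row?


Zigzag "cdlhnnbc" into 2 rows:
Placing characters:
  'c' => row 0
  'd' => row 1
  'l' => row 0
  'h' => row 1
  'n' => row 0
  'n' => row 1
  'b' => row 0
  'c' => row 1
Rows:
  Row 0: "clnb"
  Row 1: "dhnc"
First row length: 4

4


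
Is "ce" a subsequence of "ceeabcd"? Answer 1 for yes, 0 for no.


Check if "ce" is a subsequence of "ceeabcd"
Greedy scan:
  Position 0 ('c'): matches sub[0] = 'c'
  Position 1 ('e'): matches sub[1] = 'e'
  Position 2 ('e'): no match needed
  Position 3 ('a'): no match needed
  Position 4 ('b'): no match needed
  Position 5 ('c'): no match needed
  Position 6 ('d'): no match needed
All 2 characters matched => is a subsequence

1


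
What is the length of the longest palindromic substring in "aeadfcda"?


Input: "aeadfcda"
Checking substrings for palindromes:
  [0:3] "aea" (len 3) => palindrome
Longest palindromic substring: "aea" with length 3

3


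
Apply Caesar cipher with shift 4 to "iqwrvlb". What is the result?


Caesar cipher: shift "iqwrvlb" by 4
  'i' (pos 8) + 4 = pos 12 = 'm'
  'q' (pos 16) + 4 = pos 20 = 'u'
  'w' (pos 22) + 4 = pos 0 = 'a'
  'r' (pos 17) + 4 = pos 21 = 'v'
  'v' (pos 21) + 4 = pos 25 = 'z'
  'l' (pos 11) + 4 = pos 15 = 'p'
  'b' (pos 1) + 4 = pos 5 = 'f'
Result: muavzpf

muavzpf


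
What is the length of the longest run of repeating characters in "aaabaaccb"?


Input: "aaabaaccb"
Scanning for longest run:
  Position 1 ('a'): continues run of 'a', length=2
  Position 2 ('a'): continues run of 'a', length=3
  Position 3 ('b'): new char, reset run to 1
  Position 4 ('a'): new char, reset run to 1
  Position 5 ('a'): continues run of 'a', length=2
  Position 6 ('c'): new char, reset run to 1
  Position 7 ('c'): continues run of 'c', length=2
  Position 8 ('b'): new char, reset run to 1
Longest run: 'a' with length 3

3


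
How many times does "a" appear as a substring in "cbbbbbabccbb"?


Searching for "a" in "cbbbbbabccbb"
Scanning each position:
  Position 0: "c" => no
  Position 1: "b" => no
  Position 2: "b" => no
  Position 3: "b" => no
  Position 4: "b" => no
  Position 5: "b" => no
  Position 6: "a" => MATCH
  Position 7: "b" => no
  Position 8: "c" => no
  Position 9: "c" => no
  Position 10: "b" => no
  Position 11: "b" => no
Total occurrences: 1

1


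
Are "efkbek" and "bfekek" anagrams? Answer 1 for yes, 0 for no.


Strings: "efkbek", "bfekek"
Sorted first:  beefkk
Sorted second: beefkk
Sorted forms match => anagrams

1


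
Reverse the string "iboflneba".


Input: iboflneba
Reading characters right to left:
  Position 8: 'a'
  Position 7: 'b'
  Position 6: 'e'
  Position 5: 'n'
  Position 4: 'l'
  Position 3: 'f'
  Position 2: 'o'
  Position 1: 'b'
  Position 0: 'i'
Reversed: abenlfobi

abenlfobi


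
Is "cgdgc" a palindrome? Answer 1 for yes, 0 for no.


Input: cgdgc
Reversed: cgdgc
  Compare pos 0 ('c') with pos 4 ('c'): match
  Compare pos 1 ('g') with pos 3 ('g'): match
Result: palindrome

1


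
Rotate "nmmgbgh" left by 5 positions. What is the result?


Input: "nmmgbgh", rotate left by 5
First 5 characters: "nmmgb"
Remaining characters: "gh"
Concatenate remaining + first: "gh" + "nmmgb" = "ghnmmgb"

ghnmmgb


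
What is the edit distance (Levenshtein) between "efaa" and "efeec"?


Computing edit distance: "efaa" -> "efeec"
DP table:
           e    f    e    e    c
      0    1    2    3    4    5
  e   1    0    1    2    3    4
  f   2    1    0    1    2    3
  a   3    2    1    1    2    3
  a   4    3    2    2    2    3
Edit distance = dp[4][5] = 3

3


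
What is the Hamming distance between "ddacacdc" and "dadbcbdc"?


Comparing "ddacacdc" and "dadbcbdc" position by position:
  Position 0: 'd' vs 'd' => same
  Position 1: 'd' vs 'a' => differ
  Position 2: 'a' vs 'd' => differ
  Position 3: 'c' vs 'b' => differ
  Position 4: 'a' vs 'c' => differ
  Position 5: 'c' vs 'b' => differ
  Position 6: 'd' vs 'd' => same
  Position 7: 'c' vs 'c' => same
Total differences (Hamming distance): 5

5


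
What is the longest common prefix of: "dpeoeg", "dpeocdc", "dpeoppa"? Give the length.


Words: dpeoeg, dpeocdc, dpeoppa
  Position 0: all 'd' => match
  Position 1: all 'p' => match
  Position 2: all 'e' => match
  Position 3: all 'o' => match
  Position 4: ('e', 'c', 'p') => mismatch, stop
LCP = "dpeo" (length 4)

4


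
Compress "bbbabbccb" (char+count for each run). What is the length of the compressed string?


Input: bbbabbccb
Runs:
  'b' x 3 => "b3"
  'a' x 1 => "a1"
  'b' x 2 => "b2"
  'c' x 2 => "c2"
  'b' x 1 => "b1"
Compressed: "b3a1b2c2b1"
Compressed length: 10

10


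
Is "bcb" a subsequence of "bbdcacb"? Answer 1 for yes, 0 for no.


Check if "bcb" is a subsequence of "bbdcacb"
Greedy scan:
  Position 0 ('b'): matches sub[0] = 'b'
  Position 1 ('b'): no match needed
  Position 2 ('d'): no match needed
  Position 3 ('c'): matches sub[1] = 'c'
  Position 4 ('a'): no match needed
  Position 5 ('c'): no match needed
  Position 6 ('b'): matches sub[2] = 'b'
All 3 characters matched => is a subsequence

1


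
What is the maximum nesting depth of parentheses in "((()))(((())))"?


Input: "((()))(((())))"
Tracking depth:
  Position 0 '(': depth becomes 1
  Position 1 '(': depth becomes 2
  Position 2 '(': depth becomes 3
  Position 3 ')': depth becomes 2
  Position 4 ')': depth becomes 1
  Position 5 ')': depth becomes 0
  Position 6 '(': depth becomes 1
  Position 7 '(': depth becomes 2
  Position 8 '(': depth becomes 3
  Position 9 '(': depth becomes 4
  Position 10 ')': depth becomes 3
  Position 11 ')': depth becomes 2
  Position 12 ')': depth becomes 1
  Position 13 ')': depth becomes 0
Maximum depth reached: 4

4


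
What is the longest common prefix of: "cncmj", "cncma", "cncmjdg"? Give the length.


Words: cncmj, cncma, cncmjdg
  Position 0: all 'c' => match
  Position 1: all 'n' => match
  Position 2: all 'c' => match
  Position 3: all 'm' => match
  Position 4: ('j', 'a', 'j') => mismatch, stop
LCP = "cncm" (length 4)

4


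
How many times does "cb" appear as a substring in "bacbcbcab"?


Searching for "cb" in "bacbcbcab"
Scanning each position:
  Position 0: "ba" => no
  Position 1: "ac" => no
  Position 2: "cb" => MATCH
  Position 3: "bc" => no
  Position 4: "cb" => MATCH
  Position 5: "bc" => no
  Position 6: "ca" => no
  Position 7: "ab" => no
Total occurrences: 2

2


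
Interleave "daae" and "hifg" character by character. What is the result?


Interleaving "daae" and "hifg":
  Position 0: 'd' from first, 'h' from second => "dh"
  Position 1: 'a' from first, 'i' from second => "ai"
  Position 2: 'a' from first, 'f' from second => "af"
  Position 3: 'e' from first, 'g' from second => "eg"
Result: dhaiafeg

dhaiafeg


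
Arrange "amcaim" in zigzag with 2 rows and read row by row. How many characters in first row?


Zigzag "amcaim" into 2 rows:
Placing characters:
  'a' => row 0
  'm' => row 1
  'c' => row 0
  'a' => row 1
  'i' => row 0
  'm' => row 1
Rows:
  Row 0: "aci"
  Row 1: "mam"
First row length: 3

3


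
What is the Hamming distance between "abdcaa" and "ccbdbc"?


Comparing "abdcaa" and "ccbdbc" position by position:
  Position 0: 'a' vs 'c' => differ
  Position 1: 'b' vs 'c' => differ
  Position 2: 'd' vs 'b' => differ
  Position 3: 'c' vs 'd' => differ
  Position 4: 'a' vs 'b' => differ
  Position 5: 'a' vs 'c' => differ
Total differences (Hamming distance): 6

6


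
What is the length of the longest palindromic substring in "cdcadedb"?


Input: "cdcadedb"
Checking substrings for palindromes:
  [0:3] "cdc" (len 3) => palindrome
  [4:7] "ded" (len 3) => palindrome
Longest palindromic substring: "cdc" with length 3

3


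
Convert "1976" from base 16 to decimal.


Input: "1976" in base 16
Positional expansion:
  Digit '1' (value 1) x 16^3 = 4096
  Digit '9' (value 9) x 16^2 = 2304
  Digit '7' (value 7) x 16^1 = 112
  Digit '6' (value 6) x 16^0 = 6
Sum = 6518

6518


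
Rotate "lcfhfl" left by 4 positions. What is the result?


Input: "lcfhfl", rotate left by 4
First 4 characters: "lcfh"
Remaining characters: "fl"
Concatenate remaining + first: "fl" + "lcfh" = "fllcfh"

fllcfh


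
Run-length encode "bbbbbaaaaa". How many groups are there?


Input: bbbbbaaaaa
Scanning for consecutive runs:
  Group 1: 'b' x 5 (positions 0-4)
  Group 2: 'a' x 5 (positions 5-9)
Total groups: 2

2


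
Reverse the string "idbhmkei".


Input: idbhmkei
Reading characters right to left:
  Position 7: 'i'
  Position 6: 'e'
  Position 5: 'k'
  Position 4: 'm'
  Position 3: 'h'
  Position 2: 'b'
  Position 1: 'd'
  Position 0: 'i'
Reversed: iekmhbdi

iekmhbdi


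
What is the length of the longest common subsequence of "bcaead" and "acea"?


LCS of "bcaead" and "acea"
DP table:
           a    c    e    a
      0    0    0    0    0
  b   0    0    0    0    0
  c   0    0    1    1    1
  a   0    1    1    1    2
  e   0    1    1    2    2
  a   0    1    1    2    3
  d   0    1    1    2    3
LCS length = dp[6][4] = 3

3


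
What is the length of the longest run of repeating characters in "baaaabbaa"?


Input: "baaaabbaa"
Scanning for longest run:
  Position 1 ('a'): new char, reset run to 1
  Position 2 ('a'): continues run of 'a', length=2
  Position 3 ('a'): continues run of 'a', length=3
  Position 4 ('a'): continues run of 'a', length=4
  Position 5 ('b'): new char, reset run to 1
  Position 6 ('b'): continues run of 'b', length=2
  Position 7 ('a'): new char, reset run to 1
  Position 8 ('a'): continues run of 'a', length=2
Longest run: 'a' with length 4

4


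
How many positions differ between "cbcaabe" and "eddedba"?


Comparing "cbcaabe" and "eddedba" position by position:
  Position 0: 'c' vs 'e' => DIFFER
  Position 1: 'b' vs 'd' => DIFFER
  Position 2: 'c' vs 'd' => DIFFER
  Position 3: 'a' vs 'e' => DIFFER
  Position 4: 'a' vs 'd' => DIFFER
  Position 5: 'b' vs 'b' => same
  Position 6: 'e' vs 'a' => DIFFER
Positions that differ: 6

6


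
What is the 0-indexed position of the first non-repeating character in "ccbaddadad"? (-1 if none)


Input: ccbaddadad
Character frequencies:
  'a': 3
  'b': 1
  'c': 2
  'd': 4
Scanning left to right for freq == 1:
  Position 0 ('c'): freq=2, skip
  Position 1 ('c'): freq=2, skip
  Position 2 ('b'): unique! => answer = 2

2


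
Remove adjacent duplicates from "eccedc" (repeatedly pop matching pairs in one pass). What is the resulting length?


Input: eccedc
Stack-based adjacent duplicate removal:
  Read 'e': push. Stack: e
  Read 'c': push. Stack: ec
  Read 'c': matches stack top 'c' => pop. Stack: e
  Read 'e': matches stack top 'e' => pop. Stack: (empty)
  Read 'd': push. Stack: d
  Read 'c': push. Stack: dc
Final stack: "dc" (length 2)

2


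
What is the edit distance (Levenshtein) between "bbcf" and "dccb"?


Computing edit distance: "bbcf" -> "dccb"
DP table:
           d    c    c    b
      0    1    2    3    4
  b   1    1    2    3    3
  b   2    2    2    3    3
  c   3    3    2    2    3
  f   4    4    3    3    3
Edit distance = dp[4][4] = 3

3


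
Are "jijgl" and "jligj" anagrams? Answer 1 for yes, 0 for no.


Strings: "jijgl", "jligj"
Sorted first:  gijjl
Sorted second: gijjl
Sorted forms match => anagrams

1


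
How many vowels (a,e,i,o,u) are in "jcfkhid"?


Input: jcfkhid
Checking each character:
  'j' at position 0: consonant
  'c' at position 1: consonant
  'f' at position 2: consonant
  'k' at position 3: consonant
  'h' at position 4: consonant
  'i' at position 5: vowel (running total: 1)
  'd' at position 6: consonant
Total vowels: 1

1


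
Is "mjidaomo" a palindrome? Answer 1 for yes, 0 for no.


Input: mjidaomo
Reversed: omoadijm
  Compare pos 0 ('m') with pos 7 ('o'): MISMATCH
  Compare pos 1 ('j') with pos 6 ('m'): MISMATCH
  Compare pos 2 ('i') with pos 5 ('o'): MISMATCH
  Compare pos 3 ('d') with pos 4 ('a'): MISMATCH
Result: not a palindrome

0


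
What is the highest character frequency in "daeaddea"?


Input: daeaddea
Character counts:
  'a': 3
  'd': 3
  'e': 2
Maximum frequency: 3

3


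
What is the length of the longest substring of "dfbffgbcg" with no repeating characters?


Input: "dfbffgbcg"
Sliding window (track last position of each char):
  Position 0 ('d'): window [0,0] length 1 -- new best
  Position 1 ('f'): window [0,1] length 2 -- new best
  Position 2 ('b'): window [0,2] length 3 -- new best
  Position 3 ('f'): repeat (last at 1), move window start to 2
  Position 3 ('f'): window [2,3] length 2
  Position 4 ('f'): repeat (last at 3), move window start to 4
  Position 4 ('f'): window [4,4] length 1
  Position 5 ('g'): window [4,5] length 2
  Position 6 ('b'): window [4,6] length 3
  Position 7 ('c'): window [4,7] length 4 -- new best
  Position 8 ('g'): repeat (last at 5), move window start to 6
  Position 8 ('g'): window [6,8] length 3
Longest substring with no repeats: "fgbc" with length 4

4


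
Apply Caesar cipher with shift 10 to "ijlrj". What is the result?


Caesar cipher: shift "ijlrj" by 10
  'i' (pos 8) + 10 = pos 18 = 's'
  'j' (pos 9) + 10 = pos 19 = 't'
  'l' (pos 11) + 10 = pos 21 = 'v'
  'r' (pos 17) + 10 = pos 1 = 'b'
  'j' (pos 9) + 10 = pos 19 = 't'
Result: stvbt

stvbt


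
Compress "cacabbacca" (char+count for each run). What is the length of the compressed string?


Input: cacabbacca
Runs:
  'c' x 1 => "c1"
  'a' x 1 => "a1"
  'c' x 1 => "c1"
  'a' x 1 => "a1"
  'b' x 2 => "b2"
  'a' x 1 => "a1"
  'c' x 2 => "c2"
  'a' x 1 => "a1"
Compressed: "c1a1c1a1b2a1c2a1"
Compressed length: 16

16


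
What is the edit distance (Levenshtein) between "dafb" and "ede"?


Computing edit distance: "dafb" -> "ede"
DP table:
           e    d    e
      0    1    2    3
  d   1    1    1    2
  a   2    2    2    2
  f   3    3    3    3
  b   4    4    4    4
Edit distance = dp[4][3] = 4

4


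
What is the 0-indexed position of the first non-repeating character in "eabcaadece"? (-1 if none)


Input: eabcaadece
Character frequencies:
  'a': 3
  'b': 1
  'c': 2
  'd': 1
  'e': 3
Scanning left to right for freq == 1:
  Position 0 ('e'): freq=3, skip
  Position 1 ('a'): freq=3, skip
  Position 2 ('b'): unique! => answer = 2

2


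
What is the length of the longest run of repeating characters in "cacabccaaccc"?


Input: "cacabccaaccc"
Scanning for longest run:
  Position 1 ('a'): new char, reset run to 1
  Position 2 ('c'): new char, reset run to 1
  Position 3 ('a'): new char, reset run to 1
  Position 4 ('b'): new char, reset run to 1
  Position 5 ('c'): new char, reset run to 1
  Position 6 ('c'): continues run of 'c', length=2
  Position 7 ('a'): new char, reset run to 1
  Position 8 ('a'): continues run of 'a', length=2
  Position 9 ('c'): new char, reset run to 1
  Position 10 ('c'): continues run of 'c', length=2
  Position 11 ('c'): continues run of 'c', length=3
Longest run: 'c' with length 3

3


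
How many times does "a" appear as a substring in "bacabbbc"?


Searching for "a" in "bacabbbc"
Scanning each position:
  Position 0: "b" => no
  Position 1: "a" => MATCH
  Position 2: "c" => no
  Position 3: "a" => MATCH
  Position 4: "b" => no
  Position 5: "b" => no
  Position 6: "b" => no
  Position 7: "c" => no
Total occurrences: 2

2


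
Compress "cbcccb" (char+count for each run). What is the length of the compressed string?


Input: cbcccb
Runs:
  'c' x 1 => "c1"
  'b' x 1 => "b1"
  'c' x 3 => "c3"
  'b' x 1 => "b1"
Compressed: "c1b1c3b1"
Compressed length: 8

8


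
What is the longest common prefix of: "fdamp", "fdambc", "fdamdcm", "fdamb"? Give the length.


Words: fdamp, fdambc, fdamdcm, fdamb
  Position 0: all 'f' => match
  Position 1: all 'd' => match
  Position 2: all 'a' => match
  Position 3: all 'm' => match
  Position 4: ('p', 'b', 'd', 'b') => mismatch, stop
LCP = "fdam" (length 4)

4


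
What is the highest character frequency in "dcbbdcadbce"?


Input: dcbbdcadbce
Character counts:
  'a': 1
  'b': 3
  'c': 3
  'd': 3
  'e': 1
Maximum frequency: 3

3


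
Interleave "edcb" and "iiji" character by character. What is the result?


Interleaving "edcb" and "iiji":
  Position 0: 'e' from first, 'i' from second => "ei"
  Position 1: 'd' from first, 'i' from second => "di"
  Position 2: 'c' from first, 'j' from second => "cj"
  Position 3: 'b' from first, 'i' from second => "bi"
Result: eidicjbi

eidicjbi


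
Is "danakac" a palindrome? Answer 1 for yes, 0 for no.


Input: danakac
Reversed: cakanad
  Compare pos 0 ('d') with pos 6 ('c'): MISMATCH
  Compare pos 1 ('a') with pos 5 ('a'): match
  Compare pos 2 ('n') with pos 4 ('k'): MISMATCH
Result: not a palindrome

0


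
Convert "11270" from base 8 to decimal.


Input: "11270" in base 8
Positional expansion:
  Digit '1' (value 1) x 8^4 = 4096
  Digit '1' (value 1) x 8^3 = 512
  Digit '2' (value 2) x 8^2 = 128
  Digit '7' (value 7) x 8^1 = 56
  Digit '0' (value 0) x 8^0 = 0
Sum = 4792

4792


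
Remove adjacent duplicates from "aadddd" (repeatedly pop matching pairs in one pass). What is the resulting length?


Input: aadddd
Stack-based adjacent duplicate removal:
  Read 'a': push. Stack: a
  Read 'a': matches stack top 'a' => pop. Stack: (empty)
  Read 'd': push. Stack: d
  Read 'd': matches stack top 'd' => pop. Stack: (empty)
  Read 'd': push. Stack: d
  Read 'd': matches stack top 'd' => pop. Stack: (empty)
Final stack: "" (length 0)

0


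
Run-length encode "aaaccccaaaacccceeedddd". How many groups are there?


Input: aaaccccaaaacccceeedddd
Scanning for consecutive runs:
  Group 1: 'a' x 3 (positions 0-2)
  Group 2: 'c' x 4 (positions 3-6)
  Group 3: 'a' x 4 (positions 7-10)
  Group 4: 'c' x 4 (positions 11-14)
  Group 5: 'e' x 3 (positions 15-17)
  Group 6: 'd' x 4 (positions 18-21)
Total groups: 6

6


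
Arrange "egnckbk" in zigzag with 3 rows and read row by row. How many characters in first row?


Zigzag "egnckbk" into 3 rows:
Placing characters:
  'e' => row 0
  'g' => row 1
  'n' => row 2
  'c' => row 1
  'k' => row 0
  'b' => row 1
  'k' => row 2
Rows:
  Row 0: "ek"
  Row 1: "gcb"
  Row 2: "nk"
First row length: 2

2


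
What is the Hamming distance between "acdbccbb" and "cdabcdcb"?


Comparing "acdbccbb" and "cdabcdcb" position by position:
  Position 0: 'a' vs 'c' => differ
  Position 1: 'c' vs 'd' => differ
  Position 2: 'd' vs 'a' => differ
  Position 3: 'b' vs 'b' => same
  Position 4: 'c' vs 'c' => same
  Position 5: 'c' vs 'd' => differ
  Position 6: 'b' vs 'c' => differ
  Position 7: 'b' vs 'b' => same
Total differences (Hamming distance): 5

5


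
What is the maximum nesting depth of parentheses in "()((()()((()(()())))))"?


Input: "()((()()((()(()())))))"
Tracking depth:
  Position 0 '(': depth becomes 1
  Position 1 ')': depth becomes 0
  Position 2 '(': depth becomes 1
  Position 3 '(': depth becomes 2
  Position 4 '(': depth becomes 3
  Position 5 ')': depth becomes 2
  Position 6 '(': depth becomes 3
  Position 7 ')': depth becomes 2
  Position 8 '(': depth becomes 3
  Position 9 '(': depth becomes 4
  Position 10 '(': depth becomes 5
  Position 11 ')': depth becomes 4
  Position 12 '(': depth becomes 5
  Position 13 '(': depth becomes 6
  Position 14 ')': depth becomes 5
  Position 15 '(': depth becomes 6
  Position 16 ')': depth becomes 5
  Position 17 ')': depth becomes 4
  Position 18 ')': depth becomes 3
  Position 19 ')': depth becomes 2
  Position 20 ')': depth becomes 1
  Position 21 ')': depth becomes 0
Maximum depth reached: 6

6


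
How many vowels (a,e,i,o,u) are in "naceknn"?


Input: naceknn
Checking each character:
  'n' at position 0: consonant
  'a' at position 1: vowel (running total: 1)
  'c' at position 2: consonant
  'e' at position 3: vowel (running total: 2)
  'k' at position 4: consonant
  'n' at position 5: consonant
  'n' at position 6: consonant
Total vowels: 2

2


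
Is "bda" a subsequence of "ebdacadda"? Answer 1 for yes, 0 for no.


Check if "bda" is a subsequence of "ebdacadda"
Greedy scan:
  Position 0 ('e'): no match needed
  Position 1 ('b'): matches sub[0] = 'b'
  Position 2 ('d'): matches sub[1] = 'd'
  Position 3 ('a'): matches sub[2] = 'a'
  Position 4 ('c'): no match needed
  Position 5 ('a'): no match needed
  Position 6 ('d'): no match needed
  Position 7 ('d'): no match needed
  Position 8 ('a'): no match needed
All 3 characters matched => is a subsequence

1


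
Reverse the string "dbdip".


Input: dbdip
Reading characters right to left:
  Position 4: 'p'
  Position 3: 'i'
  Position 2: 'd'
  Position 1: 'b'
  Position 0: 'd'
Reversed: pidbd

pidbd


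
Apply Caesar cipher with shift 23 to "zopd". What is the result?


Caesar cipher: shift "zopd" by 23
  'z' (pos 25) + 23 = pos 22 = 'w'
  'o' (pos 14) + 23 = pos 11 = 'l'
  'p' (pos 15) + 23 = pos 12 = 'm'
  'd' (pos 3) + 23 = pos 0 = 'a'
Result: wlma

wlma


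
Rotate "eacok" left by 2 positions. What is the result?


Input: "eacok", rotate left by 2
First 2 characters: "ea"
Remaining characters: "cok"
Concatenate remaining + first: "cok" + "ea" = "cokea"

cokea


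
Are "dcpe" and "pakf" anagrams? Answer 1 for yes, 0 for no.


Strings: "dcpe", "pakf"
Sorted first:  cdep
Sorted second: afkp
Differ at position 0: 'c' vs 'a' => not anagrams

0


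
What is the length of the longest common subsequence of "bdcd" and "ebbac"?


LCS of "bdcd" and "ebbac"
DP table:
           e    b    b    a    c
      0    0    0    0    0    0
  b   0    0    1    1    1    1
  d   0    0    1    1    1    1
  c   0    0    1    1    1    2
  d   0    0    1    1    1    2
LCS length = dp[4][5] = 2

2


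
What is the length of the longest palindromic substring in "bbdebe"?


Input: "bbdebe"
Checking substrings for palindromes:
  [3:6] "ebe" (len 3) => palindrome
  [0:2] "bb" (len 2) => palindrome
Longest palindromic substring: "ebe" with length 3

3


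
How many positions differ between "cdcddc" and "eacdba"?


Comparing "cdcddc" and "eacdba" position by position:
  Position 0: 'c' vs 'e' => DIFFER
  Position 1: 'd' vs 'a' => DIFFER
  Position 2: 'c' vs 'c' => same
  Position 3: 'd' vs 'd' => same
  Position 4: 'd' vs 'b' => DIFFER
  Position 5: 'c' vs 'a' => DIFFER
Positions that differ: 4

4


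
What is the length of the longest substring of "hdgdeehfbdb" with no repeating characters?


Input: "hdgdeehfbdb"
Sliding window (track last position of each char):
  Position 0 ('h'): window [0,0] length 1 -- new best
  Position 1 ('d'): window [0,1] length 2 -- new best
  Position 2 ('g'): window [0,2] length 3 -- new best
  Position 3 ('d'): repeat (last at 1), move window start to 2
  Position 3 ('d'): window [2,3] length 2
  Position 4 ('e'): window [2,4] length 3
  Position 5 ('e'): repeat (last at 4), move window start to 5
  Position 5 ('e'): window [5,5] length 1
  Position 6 ('h'): window [5,6] length 2
  Position 7 ('f'): window [5,7] length 3
  Position 8 ('b'): window [5,8] length 4 -- new best
  Position 9 ('d'): window [5,9] length 5 -- new best
  Position 10 ('b'): repeat (last at 8), move window start to 9
  Position 10 ('b'): window [9,10] length 2
Longest substring with no repeats: "ehfbd" with length 5

5


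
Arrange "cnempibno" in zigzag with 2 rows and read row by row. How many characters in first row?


Zigzag "cnempibno" into 2 rows:
Placing characters:
  'c' => row 0
  'n' => row 1
  'e' => row 0
  'm' => row 1
  'p' => row 0
  'i' => row 1
  'b' => row 0
  'n' => row 1
  'o' => row 0
Rows:
  Row 0: "cepbo"
  Row 1: "nmin"
First row length: 5

5


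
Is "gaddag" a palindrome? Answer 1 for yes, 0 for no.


Input: gaddag
Reversed: gaddag
  Compare pos 0 ('g') with pos 5 ('g'): match
  Compare pos 1 ('a') with pos 4 ('a'): match
  Compare pos 2 ('d') with pos 3 ('d'): match
Result: palindrome

1


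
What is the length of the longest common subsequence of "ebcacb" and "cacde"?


LCS of "ebcacb" and "cacde"
DP table:
           c    a    c    d    e
      0    0    0    0    0    0
  e   0    0    0    0    0    1
  b   0    0    0    0    0    1
  c   0    1    1    1    1    1
  a   0    1    2    2    2    2
  c   0    1    2    3    3    3
  b   0    1    2    3    3    3
LCS length = dp[6][5] = 3

3


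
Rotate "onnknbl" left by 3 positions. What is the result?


Input: "onnknbl", rotate left by 3
First 3 characters: "onn"
Remaining characters: "knbl"
Concatenate remaining + first: "knbl" + "onn" = "knblonn"

knblonn


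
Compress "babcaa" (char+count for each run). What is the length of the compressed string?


Input: babcaa
Runs:
  'b' x 1 => "b1"
  'a' x 1 => "a1"
  'b' x 1 => "b1"
  'c' x 1 => "c1"
  'a' x 2 => "a2"
Compressed: "b1a1b1c1a2"
Compressed length: 10

10


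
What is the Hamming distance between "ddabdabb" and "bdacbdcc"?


Comparing "ddabdabb" and "bdacbdcc" position by position:
  Position 0: 'd' vs 'b' => differ
  Position 1: 'd' vs 'd' => same
  Position 2: 'a' vs 'a' => same
  Position 3: 'b' vs 'c' => differ
  Position 4: 'd' vs 'b' => differ
  Position 5: 'a' vs 'd' => differ
  Position 6: 'b' vs 'c' => differ
  Position 7: 'b' vs 'c' => differ
Total differences (Hamming distance): 6

6


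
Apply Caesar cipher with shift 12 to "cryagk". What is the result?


Caesar cipher: shift "cryagk" by 12
  'c' (pos 2) + 12 = pos 14 = 'o'
  'r' (pos 17) + 12 = pos 3 = 'd'
  'y' (pos 24) + 12 = pos 10 = 'k'
  'a' (pos 0) + 12 = pos 12 = 'm'
  'g' (pos 6) + 12 = pos 18 = 's'
  'k' (pos 10) + 12 = pos 22 = 'w'
Result: odkmsw

odkmsw


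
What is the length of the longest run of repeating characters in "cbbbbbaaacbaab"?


Input: "cbbbbbaaacbaab"
Scanning for longest run:
  Position 1 ('b'): new char, reset run to 1
  Position 2 ('b'): continues run of 'b', length=2
  Position 3 ('b'): continues run of 'b', length=3
  Position 4 ('b'): continues run of 'b', length=4
  Position 5 ('b'): continues run of 'b', length=5
  Position 6 ('a'): new char, reset run to 1
  Position 7 ('a'): continues run of 'a', length=2
  Position 8 ('a'): continues run of 'a', length=3
  Position 9 ('c'): new char, reset run to 1
  Position 10 ('b'): new char, reset run to 1
  Position 11 ('a'): new char, reset run to 1
  Position 12 ('a'): continues run of 'a', length=2
  Position 13 ('b'): new char, reset run to 1
Longest run: 'b' with length 5

5


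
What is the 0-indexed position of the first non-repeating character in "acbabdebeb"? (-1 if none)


Input: acbabdebeb
Character frequencies:
  'a': 2
  'b': 4
  'c': 1
  'd': 1
  'e': 2
Scanning left to right for freq == 1:
  Position 0 ('a'): freq=2, skip
  Position 1 ('c'): unique! => answer = 1

1
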